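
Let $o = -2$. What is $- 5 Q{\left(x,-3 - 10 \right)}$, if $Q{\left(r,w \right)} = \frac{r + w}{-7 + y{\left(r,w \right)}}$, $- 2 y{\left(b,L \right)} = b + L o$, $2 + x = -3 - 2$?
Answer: $- \frac{200}{33} \approx -6.0606$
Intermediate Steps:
$x = -7$ ($x = -2 - 5 = -7$)
$y{\left(b,L \right)} = L - \frac{b}{2}$ ($y{\left(b,L \right)} = - \frac{b + L \left(-2\right)}{2} = - \frac{b - 2 L}{2} = L - \frac{b}{2}$)
$Q{\left(r,w \right)} = \frac{r + w}{-7 + w - \frac{r}{2}}$ ($Q{\left(r,w \right)} = \frac{r + w}{-7 - \left(\frac{r}{2} - w\right)} = \frac{r + w}{-7 + w - \frac{r}{2}}$)
$- 5 Q{\left(x,-3 - 10 \right)} = - 5 \frac{2 \left(\left(-1\right) \left(-7\right) - \left(-3 - 10\right)\right)}{14 - 7 - 2 \left(-3 - 10\right)} = - 5 \frac{2 \left(7 - \left(-3 - 10\right)\right)}{14 - 7 - 2 \left(-3 - 10\right)} = - 5 \frac{2 \left(7 - -13\right)}{14 - 7 - -26} = - 5 \frac{2 \left(7 + 13\right)}{14 - 7 + 26} = - 5 \cdot 2 \cdot \frac{1}{33} \cdot 20 = \left(-5\right) \frac{40}{33} = - \frac{200}{33}$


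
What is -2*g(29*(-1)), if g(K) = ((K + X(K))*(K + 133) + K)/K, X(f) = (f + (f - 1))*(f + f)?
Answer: 24334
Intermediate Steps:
X(f) = 2*f*(-1 + 2*f) (X(f) = (f + (-1 + f))*(2*f) = (-1 + 2*f)*(2*f) = 2*f*(-1 + 2*f))
g(K) = (K + (133 + K)*(K + 2*K*(-1 + 2*K)))/K (g(K) = ((K + 2*K*(-1 + 2*K))*(K + 133) + K)/K = ((K + 2*K*(-1 + 2*K))*(133 + K) + K)/K = ((133 + K)*(K + 2*K*(-1 + 2*K)) + K)/K = (K + (133 + K)*(K + 2*K*(-1 + 2*K)))/K)
-2*g(29*(-1)) = -2*(-132 + 4*(29*(-1))² + 531*(29*(-1))) = -2*(-132 + 4*(-29)² + 531*(-29)) = -2*(-132 + 4*841 - 15399) = -2*(-132 + 3364 - 15399) = -2*(-12167) = 24334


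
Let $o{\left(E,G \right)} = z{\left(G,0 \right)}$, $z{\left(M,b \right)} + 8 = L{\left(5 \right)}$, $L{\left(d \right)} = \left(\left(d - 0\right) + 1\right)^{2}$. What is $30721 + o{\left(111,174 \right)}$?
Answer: $30749$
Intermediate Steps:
$L{\left(d \right)} = \left(1 + d\right)^{2}$ ($L{\left(d \right)} = \left(\left(d + 0\right) + 1\right)^{2} = \left(d + 1\right)^{2} = \left(1 + d\right)^{2}$)
$z{\left(M,b \right)} = 28$ ($z{\left(M,b \right)} = -8 + \left(1 + 5\right)^{2} = -8 + 6^{2} = -8 + 36 = 28$)
$o{\left(E,G \right)} = 28$
$30721 + o{\left(111,174 \right)} = 30721 + 28 = 30749$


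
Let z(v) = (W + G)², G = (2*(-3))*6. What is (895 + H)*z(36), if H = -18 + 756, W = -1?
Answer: 2235577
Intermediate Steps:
G = -36 (G = -6*6 = -36)
z(v) = 1369 (z(v) = (-1 - 36)² = (-37)² = 1369)
H = 738
(895 + H)*z(36) = (895 + 738)*1369 = 1633*1369 = 2235577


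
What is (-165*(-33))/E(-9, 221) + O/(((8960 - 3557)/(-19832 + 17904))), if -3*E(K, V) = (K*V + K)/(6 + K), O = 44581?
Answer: -6370266877/399822 ≈ -15933.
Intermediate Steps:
E(K, V) = -(K + K*V)/(3*(6 + K)) (E(K, V) = -(K*V + K)/(3*(6 + K)) = -(K + K*V)/(3*(6 + K)))
(-165*(-33))/E(-9, 221) + O/(((8960 - 3557)/(-19832 + 17904))) = (-165*(-33))/((-1*(-9)*(1 + 221)/(18 + 3*(-9)))) + 44581/(((8960 - 3557)/(-19832 + 17904))) = 5445/((-1*(-9)*222/(18 - 27))) + 44581/((5403/(-1928))) = 5445/((-1*(-9)*222/(-9))) + 44581/((5403*(-1/1928))) = 5445/((-1*(-9)*(-⅑)*222)) + 44581/(-5403/1928) = 5445/(-222) + 44581*(-1928/5403) = 5445*(-1/222) - 85952168/5403 = -1815/74 - 85952168/5403 = -6370266877/399822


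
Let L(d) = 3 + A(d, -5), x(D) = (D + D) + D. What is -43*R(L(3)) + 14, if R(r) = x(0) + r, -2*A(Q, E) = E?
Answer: -445/2 ≈ -222.50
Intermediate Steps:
A(Q, E) = -E/2
x(D) = 3*D (x(D) = 2*D + D = 3*D)
L(d) = 11/2 (L(d) = 3 - 1/2*(-5) = 3 + 5/2 = 11/2)
R(r) = r (R(r) = 3*0 + r = 0 + r = r)
-43*R(L(3)) + 14 = -43*11/2 + 14 = -473/2 + 14 = -445/2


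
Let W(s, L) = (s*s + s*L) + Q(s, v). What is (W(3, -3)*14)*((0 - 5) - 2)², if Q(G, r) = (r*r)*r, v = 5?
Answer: 85750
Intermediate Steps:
Q(G, r) = r³ (Q(G, r) = r²*r = r³)
W(s, L) = 125 + s² + L*s (W(s, L) = (s*s + s*L) + 5³ = (s² + L*s) + 125 = 125 + s² + L*s)
(W(3, -3)*14)*((0 - 5) - 2)² = ((125 + 3² - 3*3)*14)*((0 - 5) - 2)² = ((125 + 9 - 9)*14)*(-5 - 2)² = (125*14)*(-7)² = 1750*49 = 85750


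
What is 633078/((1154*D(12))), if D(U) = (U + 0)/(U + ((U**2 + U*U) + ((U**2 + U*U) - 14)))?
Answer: 30282231/1154 ≈ 26241.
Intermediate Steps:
D(U) = U/(-14 + U + 4*U**2) (D(U) = U/(U + ((U**2 + U**2) + ((U**2 + U**2) - 14))) = U/(U + (2*U**2 + (2*U**2 - 14))) = U/(U + (2*U**2 + (-14 + 2*U**2))) = U/(U + (-14 + 4*U**2)) = U/(-14 + U + 4*U**2))
633078/((1154*D(12))) = 633078/((1154*(12/(-14 + 12 + 4*12**2)))) = 633078/((1154*(12/(-14 + 12 + 4*144)))) = 633078/((1154*(12/(-14 + 12 + 576)))) = 633078/((1154*(12/574))) = 633078/((1154*(12*(1/574)))) = 633078/((1154*(6/287))) = 633078/(6924/287) = 633078*(287/6924) = 30282231/1154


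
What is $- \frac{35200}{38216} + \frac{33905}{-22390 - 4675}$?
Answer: $- \frac{56210037}{25857901} \approx -2.1738$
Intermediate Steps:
$- \frac{35200}{38216} + \frac{33905}{-22390 - 4675} = \left(-35200\right) \frac{1}{38216} + \frac{33905}{-22390 - 4675} = - \frac{4400}{4777} + \frac{33905}{-27065} = - \frac{4400}{4777} + 33905 \left(- \frac{1}{27065}\right) = - \frac{4400}{4777} - \frac{6781}{5413} = - \frac{56210037}{25857901}$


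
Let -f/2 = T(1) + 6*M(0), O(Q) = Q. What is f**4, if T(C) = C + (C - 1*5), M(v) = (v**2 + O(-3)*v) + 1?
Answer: 1296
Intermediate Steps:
M(v) = 1 + v**2 - 3*v (M(v) = (v**2 - 3*v) + 1 = 1 + v**2 - 3*v)
T(C) = -5 + 2*C (T(C) = C + (C - 5) = C + (-5 + C) = -5 + 2*C)
f = -6 (f = -2*((-5 + 2*1) + 6*(1 + 0**2 - 3*0)) = -2*((-5 + 2) + 6*(1 + 0 + 0)) = -2*(-3 + 6*1) = -2*(-3 + 6) = -2*3 = -6)
f**4 = (-6)**4 = 1296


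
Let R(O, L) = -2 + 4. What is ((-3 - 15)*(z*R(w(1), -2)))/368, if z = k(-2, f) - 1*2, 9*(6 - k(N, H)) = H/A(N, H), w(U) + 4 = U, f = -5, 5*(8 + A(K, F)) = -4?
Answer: -1559/4048 ≈ -0.38513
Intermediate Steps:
A(K, F) = -44/5 (A(K, F) = -8 + (1/5)*(-4) = -8 - 4/5 = -44/5)
w(U) = -4 + U
k(N, H) = 6 + 5*H/396 (k(N, H) = 6 - H/(9*(-44/5)) = 6 - H*(-5)/(9*44) = 6 - (-5)*H/396 = 6 + 5*H/396)
R(O, L) = 2
z = 1559/396 (z = (6 + (5/396)*(-5)) - 1*2 = (6 - 25/396) - 2 = 2351/396 - 2 = 1559/396 ≈ 3.9369)
((-3 - 15)*(z*R(w(1), -2)))/368 = ((-3 - 15)*((1559/396)*2))/368 = -18*1559/198*(1/368) = -1559/11*1/368 = -1559/4048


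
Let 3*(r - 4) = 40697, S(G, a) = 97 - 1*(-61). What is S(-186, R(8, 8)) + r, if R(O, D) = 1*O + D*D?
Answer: 41183/3 ≈ 13728.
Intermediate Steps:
R(O, D) = O + D**2
S(G, a) = 158 (S(G, a) = 97 + 61 = 158)
r = 40709/3 (r = 4 + (1/3)*40697 = 4 + 40697/3 = 40709/3 ≈ 13570.)
S(-186, R(8, 8)) + r = 158 + 40709/3 = 41183/3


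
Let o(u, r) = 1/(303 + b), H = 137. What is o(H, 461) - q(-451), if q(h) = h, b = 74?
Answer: 170028/377 ≈ 451.00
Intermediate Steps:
o(u, r) = 1/377 (o(u, r) = 1/(303 + 74) = 1/377)
o(H, 461) - q(-451) = 1/377 - 1*(-451) = 1/377 + 451 = 170028/377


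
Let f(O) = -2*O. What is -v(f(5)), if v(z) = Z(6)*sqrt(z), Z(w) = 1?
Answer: -I*sqrt(10) ≈ -3.1623*I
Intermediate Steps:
v(z) = sqrt(z) (v(z) = 1*sqrt(z) = sqrt(z))
-v(f(5)) = -sqrt(-2*5) = -sqrt(-10) = -I*sqrt(10)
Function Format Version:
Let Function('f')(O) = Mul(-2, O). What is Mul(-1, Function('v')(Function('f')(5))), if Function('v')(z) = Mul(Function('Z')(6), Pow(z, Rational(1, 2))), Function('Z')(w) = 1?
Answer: Mul(-1, I, Pow(10, Rational(1, 2))) ≈ Mul(-3.1623, I)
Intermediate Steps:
Function('v')(z) = Pow(z, Rational(1, 2)) (Function('v')(z) = Mul(1, Pow(z, Rational(1, 2))) = Pow(z, Rational(1, 2)))
Mul(-1, Function('v')(Function('f')(5))) = Mul(-1, Pow(Mul(-2, 5), Rational(1, 2))) = Mul(-1, Pow(-10, Rational(1, 2))) = Mul(-1, Mul(I, Pow(10, Rational(1, 2)))) = Mul(-1, I, Pow(10, Rational(1, 2)))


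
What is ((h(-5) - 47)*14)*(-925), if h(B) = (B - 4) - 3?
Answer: 764050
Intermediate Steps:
h(B) = -7 + B (h(B) = (-4 + B) - 3 = -7 + B)
((h(-5) - 47)*14)*(-925) = (((-7 - 5) - 47)*14)*(-925) = ((-12 - 47)*14)*(-925) = -59*14*(-925) = -826*(-925) = 764050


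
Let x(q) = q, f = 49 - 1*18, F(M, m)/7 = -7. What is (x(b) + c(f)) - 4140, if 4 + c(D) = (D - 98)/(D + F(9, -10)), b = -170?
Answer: -77585/18 ≈ -4310.3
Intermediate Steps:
F(M, m) = -49 (F(M, m) = 7*(-7) = -49)
f = 31 (f = 49 - 18 = 31)
c(D) = -4 + (-98 + D)/(-49 + D) (c(D) = -4 + (D - 98)/(D - 49) = -4 + (-98 + D)/(-49 + D))
(x(b) + c(f)) - 4140 = (-170 + (98 - 3*31)/(-49 + 31)) - 4140 = (-170 + (98 - 93)/(-18)) - 4140 = (-170 - 1/18*5) - 4140 = (-170 - 5/18) - 4140 = -3065/18 - 4140 = -77585/18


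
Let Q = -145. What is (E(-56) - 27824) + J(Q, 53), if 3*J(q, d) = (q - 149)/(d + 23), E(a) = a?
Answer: -1059489/38 ≈ -27881.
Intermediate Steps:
J(q, d) = (-149 + q)/(3*(23 + d)) (J(q, d) = ((q - 149)/(d + 23))/3 = ((-149 + q)/(23 + d))/3 = (-149 + q)/(3*(23 + d)))
(E(-56) - 27824) + J(Q, 53) = (-56 - 27824) + (-149 - 145)/(3*(23 + 53)) = -27880 + (1/3)*(-294)/76 = -27880 + (1/3)*(1/76)*(-294) = -27880 - 49/38 = -1059489/38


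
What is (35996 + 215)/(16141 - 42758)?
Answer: -36211/26617 ≈ -1.3604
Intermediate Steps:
(35996 + 215)/(16141 - 42758) = 36211/(-26617) = 36211*(-1/26617) = -36211/26617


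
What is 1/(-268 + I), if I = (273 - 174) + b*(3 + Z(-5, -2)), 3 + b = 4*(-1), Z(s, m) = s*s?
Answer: -1/365 ≈ -0.0027397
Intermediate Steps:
Z(s, m) = s²
b = -7 (b = -3 + 4*(-1) = -3 - 4 = -7)
I = -97 (I = (273 - 174) - 7*(3 + (-5)²) = 99 - 7*(3 + 25) = 99 - 7*28 = 99 - 196 = -97)
1/(-268 + I) = 1/(-268 - 97) = 1/(-365) = -1/365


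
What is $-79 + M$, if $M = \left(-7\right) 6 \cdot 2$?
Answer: $-163$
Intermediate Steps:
$M = -84$ ($M = \left(-42\right) 2 = -84$)
$-79 + M = -79 - 84 = -163$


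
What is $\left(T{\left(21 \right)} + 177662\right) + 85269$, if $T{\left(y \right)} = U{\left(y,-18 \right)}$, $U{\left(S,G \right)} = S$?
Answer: $262952$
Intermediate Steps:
$T{\left(y \right)} = y$
$\left(T{\left(21 \right)} + 177662\right) + 85269 = \left(21 + 177662\right) + 85269 = 177683 + 85269 = 262952$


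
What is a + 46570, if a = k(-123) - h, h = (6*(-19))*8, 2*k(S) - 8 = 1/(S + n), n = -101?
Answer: 21273727/448 ≈ 47486.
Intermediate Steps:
k(S) = 4 + 1/(2*(-101 + S)) (k(S) = 4 + 1/(2*(S - 101)) = 4 + 1/(2*(-101 + S)))
h = -912 (h = -114*8 = -912)
a = 410367/448 (a = (-807 + 8*(-123))/(2*(-101 - 123)) - 1*(-912) = (1/2)*(-807 - 984)/(-224) + 912 = (1/2)*(-1/224)*(-1791) + 912 = 1791/448 + 912 = 410367/448 ≈ 916.00)
a + 46570 = 410367/448 + 46570 = 21273727/448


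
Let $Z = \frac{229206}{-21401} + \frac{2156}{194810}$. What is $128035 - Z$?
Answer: $\frac{3466487095251}{27072265} \approx 1.2805 \cdot 10^{5}$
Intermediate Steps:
$Z = - \frac{289645976}{27072265}$ ($Z = 229206 \left(- \frac{1}{21401}\right) + 2156 \cdot \frac{1}{194810} = - \frac{229206}{21401} + \frac{14}{1265} = - \frac{289645976}{27072265} \approx -10.699$)
$128035 - Z = 128035 - - \frac{289645976}{27072265} = 128035 + \frac{289645976}{27072265} = \frac{3466487095251}{27072265}$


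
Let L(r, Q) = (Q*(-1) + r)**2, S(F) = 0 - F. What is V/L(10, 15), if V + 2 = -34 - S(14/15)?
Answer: -526/375 ≈ -1.4027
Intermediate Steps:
S(F) = -F
L(r, Q) = (r - Q)**2 (L(r, Q) = (-Q + r)**2 = (r - Q)**2)
V = -526/15 (V = -2 + (-34 - (-1)*14/15) = -2 + (-34 - 1*(-14/15)) = -2 + (-34 + 14/15) = -2 - 496/15 = -526/15 ≈ -35.067)
V/L(10, 15) = -526/(15*(15 - 1*10)**2) = -526/(15*(15 - 10)**2) = -526/(15*(5**2)) = -526/15/25 = -526/15*1/25 = -526/375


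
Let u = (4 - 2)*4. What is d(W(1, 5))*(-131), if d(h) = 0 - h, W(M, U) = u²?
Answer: 8384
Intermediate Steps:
u = 8 (u = 2*4 = 8)
W(M, U) = 64 (W(M, U) = 8² = 64)
d(h) = -h
d(W(1, 5))*(-131) = -1*64*(-131) = -64*(-131) = 8384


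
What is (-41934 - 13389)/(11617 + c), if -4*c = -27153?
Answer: -221292/73621 ≈ -3.0058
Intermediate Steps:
c = 27153/4 (c = -¼*(-27153) = 27153/4 ≈ 6788.3)
(-41934 - 13389)/(11617 + c) = (-41934 - 13389)/(11617 + 27153/4) = -55323/73621/4 = -55323*4/73621 = -221292/73621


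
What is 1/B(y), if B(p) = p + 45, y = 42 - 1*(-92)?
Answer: 1/179 ≈ 0.0055866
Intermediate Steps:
y = 134 (y = 42 + 92 = 134)
B(p) = 45 + p
1/B(y) = 1/(45 + 134) = 1/179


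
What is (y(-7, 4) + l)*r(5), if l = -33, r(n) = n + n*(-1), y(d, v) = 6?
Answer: 0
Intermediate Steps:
r(n) = 0 (r(n) = n - n = 0)
(y(-7, 4) + l)*r(5) = (6 - 33)*0 = -27*0 = 0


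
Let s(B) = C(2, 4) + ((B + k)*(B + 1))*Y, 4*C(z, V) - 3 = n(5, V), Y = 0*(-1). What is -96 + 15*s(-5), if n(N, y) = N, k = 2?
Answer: -66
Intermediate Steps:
Y = 0
C(z, V) = 2 (C(z, V) = ¾ + (¼)*5 = ¾ + 5/4 = 2)
s(B) = 2 (s(B) = 2 + ((B + 2)*(B + 1))*0 = 2 + ((2 + B)*(1 + B))*0 = 2 + ((1 + B)*(2 + B))*0 = 2 + 0 = 2)
-96 + 15*s(-5) = -96 + 15*2 = -96 + 30 = -66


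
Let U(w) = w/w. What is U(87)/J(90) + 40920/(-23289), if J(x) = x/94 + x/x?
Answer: -890019/714196 ≈ -1.2462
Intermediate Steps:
U(w) = 1
J(x) = 1 + x/94 (J(x) = x*(1/94) + 1 = x/94 + 1 = 1 + x/94)
U(87)/J(90) + 40920/(-23289) = 1/(1 + (1/94)*90) + 40920/(-23289) = 1/(1 + 45/47) + 40920*(-1/23289) = 1/(92/47) - 13640/7763 = 1*(47/92) - 13640/7763 = 47/92 - 13640/7763 = -890019/714196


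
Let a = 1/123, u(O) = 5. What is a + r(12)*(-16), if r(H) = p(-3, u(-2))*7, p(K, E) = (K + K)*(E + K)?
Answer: 165313/123 ≈ 1344.0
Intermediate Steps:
p(K, E) = 2*K*(E + K) (p(K, E) = (2*K)*(E + K) = 2*K*(E + K))
a = 1/123 ≈ 0.0081301
r(H) = -84 (r(H) = (2*(-3)*(5 - 3))*7 = (2*(-3)*2)*7 = -12*7 = -84)
a + r(12)*(-16) = 1/123 - 84*(-16) = 1/123 + 1344 = 165313/123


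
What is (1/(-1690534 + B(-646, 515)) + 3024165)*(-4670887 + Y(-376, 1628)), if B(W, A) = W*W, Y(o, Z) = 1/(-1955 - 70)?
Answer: -18209693892885917078272/1289133225 ≈ -1.4126e+13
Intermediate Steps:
Y(o, Z) = -1/2025 (Y(o, Z) = 1/(-2025) = -1/2025)
B(W, A) = W²
(1/(-1690534 + B(-646, 515)) + 3024165)*(-4670887 + Y(-376, 1628)) = (1/(-1690534 + (-646)²) + 3024165)*(-4670887 - 1/2025) = (1/(-1690534 + 417316) + 3024165)*(-9458546176/2025) = (1/(-1273218) + 3024165)*(-9458546176/2025) = (-1/1273218 + 3024165)*(-9458546176/2025) = (3850421312969/1273218)*(-9458546176/2025) = -18209693892885917078272/1289133225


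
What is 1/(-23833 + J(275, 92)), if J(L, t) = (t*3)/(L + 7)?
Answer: -47/1120105 ≈ -4.1960e-5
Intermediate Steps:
J(L, t) = 3*t/(7 + L) (J(L, t) = (3*t)/(7 + L) = 3*t/(7 + L))
1/(-23833 + J(275, 92)) = 1/(-23833 + 3*92/(7 + 275)) = 1/(-23833 + 3*92/282) = 1/(-23833 + 3*92*(1/282)) = 1/(-23833 + 46/47) = 1/(-1120105/47) = -47/1120105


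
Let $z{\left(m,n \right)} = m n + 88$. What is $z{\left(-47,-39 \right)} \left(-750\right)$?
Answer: $-1440750$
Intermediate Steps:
$z{\left(m,n \right)} = 88 + m n$
$z{\left(-47,-39 \right)} \left(-750\right) = \left(88 - -1833\right) \left(-750\right) = \left(88 + 1833\right) \left(-750\right) = 1921 \left(-750\right) = -1440750$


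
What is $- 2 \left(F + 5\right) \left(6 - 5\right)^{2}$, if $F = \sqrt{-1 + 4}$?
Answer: $-10 - 2 \sqrt{3} \approx -13.464$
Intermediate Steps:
$F = \sqrt{3} \approx 1.732$
$- 2 \left(F + 5\right) \left(6 - 5\right)^{2} = - 2 \left(\sqrt{3} + 5\right) \left(6 - 5\right)^{2} = - 2 \left(5 + \sqrt{3}\right) 1^{2} = \left(-10 - 2 \sqrt{3}\right) 1 = -10 - 2 \sqrt{3}$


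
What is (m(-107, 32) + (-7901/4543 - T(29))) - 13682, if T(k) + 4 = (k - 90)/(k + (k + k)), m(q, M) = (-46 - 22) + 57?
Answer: -5410864313/395241 ≈ -13690.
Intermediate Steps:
m(q, M) = -11 (m(q, M) = -68 + 57 = -11)
T(k) = -4 + (-90 + k)/(3*k) (T(k) = -4 + (k - 90)/(k + (k + k)) = -4 + (-90 + k)/(k + 2*k) = -4 + (-90 + k)/((3*k)) = -4 + (-90 + k)*(1/(3*k)) = -4 + (-90 + k)/(3*k))
(m(-107, 32) + (-7901/4543 - T(29))) - 13682 = (-11 + (-7901/4543 - (-11/3 - 30/29))) - 13682 = (-11 + (-7901/4543 - 1*(-409/87))) - 13682 = (-11 + (-7901/4543 + 409/87)) - 13682 = (-11 + 1170700/395241) - 13682 = -3176951/395241 - 13682 = -5410864313/395241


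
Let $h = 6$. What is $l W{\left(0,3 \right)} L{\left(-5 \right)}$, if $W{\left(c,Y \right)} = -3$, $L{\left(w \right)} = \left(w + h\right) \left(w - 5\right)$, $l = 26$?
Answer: $780$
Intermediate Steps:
$L{\left(w \right)} = \left(-5 + w\right) \left(6 + w\right)$ ($L{\left(w \right)} = \left(w + 6\right) \left(w - 5\right) = \left(6 + w\right) \left(-5 + w\right) = \left(-5 + w\right) \left(6 + w\right)$)
$l W{\left(0,3 \right)} L{\left(-5 \right)} = 26 \left(-3\right) \left(-30 - 5 + \left(-5\right)^{2}\right) = - 78 \left(-30 - 5 + 25\right) = \left(-78\right) \left(-10\right) = 780$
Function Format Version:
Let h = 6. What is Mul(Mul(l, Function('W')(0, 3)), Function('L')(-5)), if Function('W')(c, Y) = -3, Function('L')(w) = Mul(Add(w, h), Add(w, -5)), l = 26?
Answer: 780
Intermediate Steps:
Function('L')(w) = Mul(Add(-5, w), Add(6, w)) (Function('L')(w) = Mul(Add(w, 6), Add(w, -5)) = Mul(Add(6, w), Add(-5, w)) = Mul(Add(-5, w), Add(6, w)))
Mul(Mul(l, Function('W')(0, 3)), Function('L')(-5)) = Mul(Mul(26, -3), Add(-30, -5, Pow(-5, 2))) = Mul(-78, Add(-30, -5, 25)) = Mul(-78, -10) = 780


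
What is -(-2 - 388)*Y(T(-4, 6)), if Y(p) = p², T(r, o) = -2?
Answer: 1560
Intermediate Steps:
-(-2 - 388)*Y(T(-4, 6)) = -(-2 - 388)*(-2)² = -(-390)*4 = -1*(-1560) = 1560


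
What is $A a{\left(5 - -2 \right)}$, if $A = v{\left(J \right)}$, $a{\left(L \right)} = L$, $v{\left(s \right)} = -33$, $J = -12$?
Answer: $-231$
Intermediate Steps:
$A = -33$
$A a{\left(5 - -2 \right)} = - 33 \left(5 - -2\right) = - 33 \left(5 + 2\right) = \left(-33\right) 7 = -231$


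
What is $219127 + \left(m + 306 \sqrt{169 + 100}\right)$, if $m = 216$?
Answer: $219343 + 306 \sqrt{269} \approx 2.2436 \cdot 10^{5}$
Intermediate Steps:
$219127 + \left(m + 306 \sqrt{169 + 100}\right) = 219127 + \left(216 + 306 \sqrt{169 + 100}\right) = 219127 + \left(216 + 306 \sqrt{269}\right) = 219343 + 306 \sqrt{269}$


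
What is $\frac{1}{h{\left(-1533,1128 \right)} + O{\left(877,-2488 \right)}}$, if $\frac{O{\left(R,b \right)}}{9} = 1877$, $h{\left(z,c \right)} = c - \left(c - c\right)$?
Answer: $\frac{1}{18021} \approx 5.5491 \cdot 10^{-5}$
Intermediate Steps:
$h{\left(z,c \right)} = c$ ($h{\left(z,c \right)} = c - 0 = c + 0 = c$)
$O{\left(R,b \right)} = 16893$ ($O{\left(R,b \right)} = 9 \cdot 1877 = 16893$)
$\frac{1}{h{\left(-1533,1128 \right)} + O{\left(877,-2488 \right)}} = \frac{1}{1128 + 16893} = \frac{1}{18021}$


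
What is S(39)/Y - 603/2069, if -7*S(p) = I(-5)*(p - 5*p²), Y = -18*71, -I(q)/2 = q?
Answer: -26989163/3084879 ≈ -8.7489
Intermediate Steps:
I(q) = -2*q
Y = -1278
S(p) = -10*p/7 + 50*p²/7 (S(p) = -(-2*(-5))*(p - 5*p²)/7 = -10*(p - 5*p²)/7 = -(-50*p² + 10*p)/7 = -10*p/7 + 50*p²/7)
S(39)/Y - 603/2069 = ((10/7)*39*(-1 + 5*39))/(-1278) - 603/2069 = ((10/7)*39*(-1 + 195))*(-1/1278) - 603*1/2069 = ((10/7)*39*194)*(-1/1278) - 603/2069 = (75660/7)*(-1/1278) - 603/2069 = -12610/1491 - 603/2069 = -26989163/3084879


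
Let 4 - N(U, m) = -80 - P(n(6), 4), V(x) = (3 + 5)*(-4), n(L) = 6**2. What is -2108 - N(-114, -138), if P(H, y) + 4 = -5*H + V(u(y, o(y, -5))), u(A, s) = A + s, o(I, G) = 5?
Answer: -1976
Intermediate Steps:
n(L) = 36
V(x) = -32 (V(x) = 8*(-4) = -32)
P(H, y) = -36 - 5*H (P(H, y) = -4 + (-5*H - 32) = -4 + (-32 - 5*H) = -36 - 5*H)
N(U, m) = -132 (N(U, m) = 4 - (-80 - (-36 - 5*36)) = 4 - (-80 - (-36 - 180)) = 4 - (-80 - 1*(-216)) = 4 - (-80 + 216) = 4 - 1*136 = 4 - 136 = -132)
-2108 - N(-114, -138) = -2108 - 1*(-132) = -2108 + 132 = -1976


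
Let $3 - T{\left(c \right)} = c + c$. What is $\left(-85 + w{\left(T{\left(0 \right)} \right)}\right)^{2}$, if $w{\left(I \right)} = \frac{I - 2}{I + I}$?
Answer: $\frac{259081}{36} \approx 7196.7$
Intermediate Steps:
$T{\left(c \right)} = 3 - 2 c$ ($T{\left(c \right)} = 3 - \left(c + c\right) = 3 - 2 c$)
$w{\left(I \right)} = \frac{-2 + I}{2 I}$
$\left(-85 + w{\left(T{\left(0 \right)} \right)}\right)^{2} = \left(-85 + \frac{-2 + \left(3 - 0\right)}{2 \left(3 - 0\right)}\right)^{2} = \left(-85 + \frac{-2 + \left(3 + 0\right)}{2 \left(3 + 0\right)}\right)^{2} = \left(-85 + \frac{-2 + 3}{2 \cdot 3}\right)^{2} = \left(-85 + \frac{1}{2} \cdot \frac{1}{3} \cdot 1\right)^{2} = \left(-85 + \frac{1}{6}\right)^{2} = \left(- \frac{509}{6}\right)^{2} = \frac{259081}{36}$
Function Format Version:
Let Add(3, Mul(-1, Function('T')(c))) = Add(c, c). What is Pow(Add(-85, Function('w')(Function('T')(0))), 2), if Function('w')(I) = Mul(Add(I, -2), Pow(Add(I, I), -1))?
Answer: Rational(259081, 36) ≈ 7196.7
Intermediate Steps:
Function('T')(c) = Add(3, Mul(-2, c)) (Function('T')(c) = Add(3, Mul(-1, Add(c, c))) = Add(3, Mul(-1, Mul(2, c))) = Add(3, Mul(-2, c)))
Function('w')(I) = Mul(Rational(1, 2), Pow(I, -1), Add(-2, I)) (Function('w')(I) = Mul(Add(-2, I), Pow(Mul(2, I), -1)) = Mul(Add(-2, I), Mul(Rational(1, 2), Pow(I, -1))) = Mul(Rational(1, 2), Pow(I, -1), Add(-2, I)))
Pow(Add(-85, Function('w')(Function('T')(0))), 2) = Pow(Add(-85, Mul(Rational(1, 2), Pow(Add(3, Mul(-2, 0)), -1), Add(-2, Add(3, Mul(-2, 0))))), 2) = Pow(Add(-85, Mul(Rational(1, 2), Pow(Add(3, 0), -1), Add(-2, Add(3, 0)))), 2) = Pow(Add(-85, Mul(Rational(1, 2), Pow(3, -1), Add(-2, 3))), 2) = Pow(Add(-85, Mul(Rational(1, 2), Rational(1, 3), 1)), 2) = Pow(Add(-85, Rational(1, 6)), 2) = Pow(Rational(-509, 6), 2) = Rational(259081, 36)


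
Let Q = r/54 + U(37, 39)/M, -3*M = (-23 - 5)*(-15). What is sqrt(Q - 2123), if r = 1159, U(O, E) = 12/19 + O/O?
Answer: I*sqrt(301111787865)/11970 ≈ 45.843*I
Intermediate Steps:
U(O, E) = 31/19 (U(O, E) = 12*(1/19) + 1 = 12/19 + 1 = 31/19)
M = -140 (M = -(-23 - 5)*(-15)/3 = -(-28)*(-15)/3 = -1/3*420 = -140)
Q = 1540633/71820 (Q = 1159/54 + (31/19)/(-140) = 1159*(1/54) + (31/19)*(-1/140) = 1159/54 - 31/2660 = 1540633/71820 ≈ 21.451)
sqrt(Q - 2123) = sqrt(1540633/71820 - 2123) = sqrt(-150933227/71820) = I*sqrt(301111787865)/11970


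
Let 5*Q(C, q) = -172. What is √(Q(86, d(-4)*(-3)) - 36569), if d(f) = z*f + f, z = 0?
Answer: I*√915085/5 ≈ 191.32*I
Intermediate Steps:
d(f) = f (d(f) = 0*f + f = 0 + f = f)
Q(C, q) = -172/5 (Q(C, q) = (⅕)*(-172) = -172/5)
√(Q(86, d(-4)*(-3)) - 36569) = √(-172/5 - 36569) = √(-183017/5) = I*√915085/5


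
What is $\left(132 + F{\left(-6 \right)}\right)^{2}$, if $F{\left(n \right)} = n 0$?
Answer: $17424$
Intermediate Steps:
$F{\left(n \right)} = 0$
$\left(132 + F{\left(-6 \right)}\right)^{2} = \left(132 + 0\right)^{2} = 132^{2} = 17424$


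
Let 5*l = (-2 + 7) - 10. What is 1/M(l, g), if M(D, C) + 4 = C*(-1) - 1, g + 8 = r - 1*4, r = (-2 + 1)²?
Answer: ⅙ ≈ 0.16667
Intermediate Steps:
r = 1 (r = (-1)² = 1)
l = -1 (l = ((-2 + 7) - 10)/5 = (5 - 10)/5 = (⅕)*(-5) = -1)
g = -11 (g = -8 + (1 - 1*4) = -8 + (1 - 4) = -8 - 3 = -11)
M(D, C) = -5 - C (M(D, C) = -4 + (C*(-1) - 1) = -4 + (-C - 1) = -4 + (-1 - C) = -5 - C)
1/M(l, g) = 1/(-5 - 1*(-11)) = 1/(-5 + 11) = 1/6 = ⅙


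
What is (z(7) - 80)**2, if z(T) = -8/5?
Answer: 166464/25 ≈ 6658.6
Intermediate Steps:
z(T) = -8/5 (z(T) = -8*1/5 = -8/5)
(z(7) - 80)**2 = (-8/5 - 80)**2 = (-408/5)**2 = 166464/25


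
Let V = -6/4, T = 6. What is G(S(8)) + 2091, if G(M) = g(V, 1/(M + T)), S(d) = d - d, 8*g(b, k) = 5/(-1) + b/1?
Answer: 33443/16 ≈ 2090.2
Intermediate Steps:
V = -3/2 (V = -6*¼ = -3/2 ≈ -1.5000)
g(b, k) = -5/8 + b/8 (g(b, k) = (5/(-1) + b/1)/8 = (5*(-1) + b*1)/8 = (-5 + b)/8 = -5/8 + b/8)
S(d) = 0
G(M) = -13/16 (G(M) = -5/8 + (⅛)*(-3/2) = -5/8 - 3/16 = -13/16)
G(S(8)) + 2091 = -13/16 + 2091 = 33443/16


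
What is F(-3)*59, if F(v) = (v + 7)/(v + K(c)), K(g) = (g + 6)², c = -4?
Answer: 236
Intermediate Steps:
K(g) = (6 + g)²
F(v) = (7 + v)/(4 + v) (F(v) = (v + 7)/(v + (6 - 4)²) = (7 + v)/(v + 2²) = (7 + v)/(v + 4) = (7 + v)/(4 + v))
F(-3)*59 = ((7 - 3)/(4 - 3))*59 = (4/1)*59 = (1*4)*59 = 4*59 = 236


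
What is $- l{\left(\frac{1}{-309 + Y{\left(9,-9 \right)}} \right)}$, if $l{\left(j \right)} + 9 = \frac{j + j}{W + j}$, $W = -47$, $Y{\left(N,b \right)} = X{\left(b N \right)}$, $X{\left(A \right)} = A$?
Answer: $\frac{164977}{18331} \approx 8.9999$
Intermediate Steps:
$Y{\left(N,b \right)} = N b$ ($Y{\left(N,b \right)} = b N = N b$)
$l{\left(j \right)} = -9 + \frac{2 j}{-47 + j}$ ($l{\left(j \right)} = -9 + \frac{j + j}{-47 + j} = -9 + \frac{2 j}{-47 + j}$)
$- l{\left(\frac{1}{-309 + Y{\left(9,-9 \right)}} \right)} = - \frac{423 - \frac{7}{-309 + 9 \left(-9\right)}}{-47 + \frac{1}{-309 + 9 \left(-9\right)}} = - \frac{423 - \frac{7}{-309 - 81}}{-47 + \frac{1}{-309 - 81}} = - \frac{423 - \frac{7}{-390}}{-47 + \frac{1}{-390}} = - \frac{423 - - \frac{7}{390}}{-47 - \frac{1}{390}} = - \frac{423 + \frac{7}{390}}{- \frac{18331}{390}} = - \frac{\left(-390\right) 164977}{18331 \cdot 390} = \left(-1\right) \left(- \frac{164977}{18331}\right) = \frac{164977}{18331}$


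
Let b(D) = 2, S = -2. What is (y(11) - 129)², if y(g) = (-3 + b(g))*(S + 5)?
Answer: 17424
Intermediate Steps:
y(g) = -3 (y(g) = (-3 + 2)*(-2 + 5) = -1*3 = -3)
(y(11) - 129)² = (-3 - 129)² = (-132)² = 17424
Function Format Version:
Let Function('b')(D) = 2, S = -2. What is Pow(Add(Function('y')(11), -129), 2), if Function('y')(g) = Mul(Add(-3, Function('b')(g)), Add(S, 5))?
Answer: 17424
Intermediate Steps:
Function('y')(g) = -3 (Function('y')(g) = Mul(Add(-3, 2), Add(-2, 5)) = Mul(-1, 3) = -3)
Pow(Add(Function('y')(11), -129), 2) = Pow(Add(-3, -129), 2) = Pow(-132, 2) = 17424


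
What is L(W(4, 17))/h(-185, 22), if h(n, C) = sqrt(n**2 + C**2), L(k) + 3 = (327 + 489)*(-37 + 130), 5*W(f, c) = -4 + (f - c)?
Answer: 75885*sqrt(34709)/34709 ≈ 407.32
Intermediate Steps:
W(f, c) = -4/5 - c/5 + f/5 (W(f, c) = (-4 + (f - c))/5 = (-4 + f - c)/5 = -4/5 - c/5 + f/5)
L(k) = 75885 (L(k) = -3 + (327 + 489)*(-37 + 130) = -3 + 816*93 = -3 + 75888 = 75885)
h(n, C) = sqrt(C**2 + n**2)
L(W(4, 17))/h(-185, 22) = 75885/(sqrt(22**2 + (-185)**2)) = 75885/(sqrt(484 + 34225)) = 75885/(sqrt(34709)) = 75885*(sqrt(34709)/34709) = 75885*sqrt(34709)/34709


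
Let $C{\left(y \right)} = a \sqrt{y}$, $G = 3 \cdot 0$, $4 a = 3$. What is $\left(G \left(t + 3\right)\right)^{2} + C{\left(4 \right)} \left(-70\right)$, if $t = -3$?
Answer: $-105$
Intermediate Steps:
$a = \frac{3}{4}$ ($a = \frac{1}{4} \cdot 3 = \frac{3}{4} \approx 0.75$)
$G = 0$
$C{\left(y \right)} = \frac{3 \sqrt{y}}{4}$
$\left(G \left(t + 3\right)\right)^{2} + C{\left(4 \right)} \left(-70\right) = \left(0 \left(-3 + 3\right)\right)^{2} + \frac{3 \sqrt{4}}{4} \left(-70\right) = \left(0 \cdot 0\right)^{2} + \frac{3}{4} \cdot 2 \left(-70\right) = 0^{2} + \frac{3}{2} \left(-70\right) = 0 - 105 = -105$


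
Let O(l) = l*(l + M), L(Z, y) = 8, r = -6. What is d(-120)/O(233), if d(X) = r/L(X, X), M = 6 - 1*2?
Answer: -1/73628 ≈ -1.3582e-5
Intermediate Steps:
M = 4 (M = 6 - 2 = 4)
O(l) = l*(4 + l) (O(l) = l*(l + 4) = l*(4 + l))
d(X) = -¾ (d(X) = -6/8 = -6*⅛ = -¾)
d(-120)/O(233) = -3*1/(233*(4 + 233))/4 = -3/(4*(233*237)) = -¾/55221 = -¾*1/55221 = -1/73628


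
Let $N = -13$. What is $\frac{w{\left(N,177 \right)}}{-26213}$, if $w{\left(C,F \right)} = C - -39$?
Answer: $- \frac{26}{26213} \approx -0.00099187$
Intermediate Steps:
$w{\left(C,F \right)} = 39 + C$ ($w{\left(C,F \right)} = C + 39 = 39 + C$)
$\frac{w{\left(N,177 \right)}}{-26213} = \frac{39 - 13}{-26213} = 26 \left(- \frac{1}{26213}\right) = - \frac{26}{26213}$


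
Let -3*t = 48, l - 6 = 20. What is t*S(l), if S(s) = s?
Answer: -416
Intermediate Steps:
l = 26 (l = 6 + 20 = 26)
t = -16 (t = -⅓*48 = -16)
t*S(l) = -16*26 = -416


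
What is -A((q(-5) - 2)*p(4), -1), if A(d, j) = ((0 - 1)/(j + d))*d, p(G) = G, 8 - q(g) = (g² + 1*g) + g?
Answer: 36/37 ≈ 0.97297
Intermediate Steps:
q(g) = 8 - g² - 2*g (q(g) = 8 - ((g² + 1*g) + g) = 8 - ((g² + g) + g) = 8 - ((g + g²) + g) = 8 - (g² + 2*g) = 8 + (-g² - 2*g) = 8 - g² - 2*g)
A(d, j) = -d/(d + j) (A(d, j) = (-1/(d + j))*d = -d/(d + j))
-A((q(-5) - 2)*p(4), -1) = -(-1)*((8 - 1*(-5)² - 2*(-5)) - 2)*4/(((8 - 1*(-5)² - 2*(-5)) - 2)*4 - 1) = -(-1)*((8 - 1*25 + 10) - 2)*4/(((8 - 1*25 + 10) - 2)*4 - 1) = -(-1)*((8 - 25 + 10) - 2)*4/(((8 - 25 + 10) - 2)*4 - 1) = -(-1)*(-7 - 2)*4/((-7 - 2)*4 - 1) = -(-1)*(-9*4)/(-9*4 - 1) = -(-1)*(-36)/(-36 - 1) = -(-1)*(-36)/(-37) = -(-1)*(-36)*(-1)/37 = -1*(-36/37) = 36/37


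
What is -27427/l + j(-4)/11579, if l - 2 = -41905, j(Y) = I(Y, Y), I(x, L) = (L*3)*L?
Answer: 319588577/485194837 ≈ 0.65868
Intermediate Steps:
I(x, L) = 3*L**2 (I(x, L) = (3*L)*L = 3*L**2)
j(Y) = 3*Y**2
l = -41903 (l = 2 - 41905 = -41903)
-27427/l + j(-4)/11579 = -27427/(-41903) + (3*(-4)**2)/11579 = -27427*(-1/41903) + (3*16)*(1/11579) = 27427/41903 + 48*(1/11579) = 27427/41903 + 48/11579 = 319588577/485194837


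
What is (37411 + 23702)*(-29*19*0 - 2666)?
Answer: -162927258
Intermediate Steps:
(37411 + 23702)*(-29*19*0 - 2666) = 61113*(-551*0 - 2666) = 61113*(0 - 2666) = 61113*(-2666) = -162927258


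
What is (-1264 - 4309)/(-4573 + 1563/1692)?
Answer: 3143172/2578651 ≈ 1.2189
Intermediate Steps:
(-1264 - 4309)/(-4573 + 1563/1692) = -5573/(-4573 + 1563*(1/1692)) = -5573/(-4573 + 521/564) = -5573/(-2578651/564) = -5573*(-564/2578651) = 3143172/2578651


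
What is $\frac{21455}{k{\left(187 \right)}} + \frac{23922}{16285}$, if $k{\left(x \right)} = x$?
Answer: $\frac{353868089}{3045295} \approx 116.2$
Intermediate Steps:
$\frac{21455}{k{\left(187 \right)}} + \frac{23922}{16285} = \frac{21455}{187} + \frac{23922}{16285} = \frac{353868089}{3045295}$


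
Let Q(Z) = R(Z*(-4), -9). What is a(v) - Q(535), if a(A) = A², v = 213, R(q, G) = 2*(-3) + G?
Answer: 45384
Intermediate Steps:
R(q, G) = -6 + G
Q(Z) = -15 (Q(Z) = -6 - 9 = -15)
a(v) - Q(535) = 213² - 1*(-15) = 45369 + 15 = 45384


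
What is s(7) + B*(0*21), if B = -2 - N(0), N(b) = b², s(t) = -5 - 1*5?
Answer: -10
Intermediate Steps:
s(t) = -10 (s(t) = -5 - 5 = -10)
B = -2 (B = -2 - 1*0² = -2 - 1*0 = -2 + 0 = -2)
s(7) + B*(0*21) = -10 - 0*21 = -10 - 2*0 = -10 + 0 = -10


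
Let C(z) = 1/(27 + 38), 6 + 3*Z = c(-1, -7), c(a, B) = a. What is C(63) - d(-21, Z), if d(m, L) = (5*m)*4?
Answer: 27301/65 ≈ 420.02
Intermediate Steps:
Z = -7/3 (Z = -2 + (1/3)*(-1) = -2 - 1/3 = -7/3 ≈ -2.3333)
C(z) = 1/65
d(m, L) = 20*m
C(63) - d(-21, Z) = 1/65 - 20*(-21) = 1/65 - 1*(-420) = 1/65 + 420 = 27301/65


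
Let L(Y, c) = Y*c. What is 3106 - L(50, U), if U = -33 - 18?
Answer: 5656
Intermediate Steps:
U = -51
3106 - L(50, U) = 3106 - 50*(-51) = 3106 - 1*(-2550) = 3106 + 2550 = 5656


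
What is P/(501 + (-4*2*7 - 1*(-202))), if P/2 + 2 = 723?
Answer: 1442/647 ≈ 2.2287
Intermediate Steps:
P = 1442 (P = -4 + 2*723 = -4 + 1446 = 1442)
P/(501 + (-4*2*7 - 1*(-202))) = 1442/(501 + (-4*2*7 - 1*(-202))) = 1442/(501 + (-8*7 + 202)) = 1442/(501 + (-56 + 202)) = 1442/(501 + 146) = 1442/647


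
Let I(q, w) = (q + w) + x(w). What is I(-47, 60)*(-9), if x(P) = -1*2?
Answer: -99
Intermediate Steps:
x(P) = -2
I(q, w) = -2 + q + w (I(q, w) = (q + w) - 2 = -2 + q + w)
I(-47, 60)*(-9) = (-2 - 47 + 60)*(-9) = 11*(-9) = -99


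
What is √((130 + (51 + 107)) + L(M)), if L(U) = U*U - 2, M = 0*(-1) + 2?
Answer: √290 ≈ 17.029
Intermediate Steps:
M = 2 (M = 0 + 2 = 2)
L(U) = -2 + U² (L(U) = U² - 2 = -2 + U²)
√((130 + (51 + 107)) + L(M)) = √((130 + (51 + 107)) + (-2 + 2²)) = √((130 + 158) + (-2 + 4)) = √(288 + 2) = √290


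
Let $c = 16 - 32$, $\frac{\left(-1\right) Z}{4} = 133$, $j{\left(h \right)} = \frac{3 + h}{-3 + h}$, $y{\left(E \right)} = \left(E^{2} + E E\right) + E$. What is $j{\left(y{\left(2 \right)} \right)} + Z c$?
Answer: $\frac{59597}{7} \approx 8513.9$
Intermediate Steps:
$y{\left(E \right)} = E + 2 E^{2}$ ($y{\left(E \right)} = \left(E^{2} + E^{2}\right) + E = 2 E^{2} + E = E + 2 E^{2}$)
$j{\left(h \right)} = \frac{3 + h}{-3 + h}$
$Z = -532$ ($Z = \left(-4\right) 133 = -532$)
$c = -16$
$j{\left(y{\left(2 \right)} \right)} + Z c = \frac{3 + 2 \left(1 + 2 \cdot 2\right)}{-3 + 2 \left(1 + 2 \cdot 2\right)} - -8512 = \frac{3 + 2 \left(1 + 4\right)}{-3 + 2 \left(1 + 4\right)} + 8512 = \frac{3 + 2 \cdot 5}{-3 + 2 \cdot 5} + 8512 = \frac{3 + 10}{-3 + 10} + 8512 = \frac{1}{7} \cdot 13 + 8512 = \frac{13}{7} + 8512 = \frac{59597}{7}$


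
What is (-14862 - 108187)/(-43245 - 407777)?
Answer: 123049/451022 ≈ 0.27282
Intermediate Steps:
(-14862 - 108187)/(-43245 - 407777) = -123049/(-451022) = -123049*(-1/451022) = 123049/451022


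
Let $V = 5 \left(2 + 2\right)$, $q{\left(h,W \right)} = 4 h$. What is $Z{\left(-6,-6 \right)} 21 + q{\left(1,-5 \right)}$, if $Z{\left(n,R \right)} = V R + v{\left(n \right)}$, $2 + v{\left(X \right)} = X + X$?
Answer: $-2810$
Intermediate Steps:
$v{\left(X \right)} = -2 + 2 X$ ($v{\left(X \right)} = -2 + \left(X + X\right) = -2 + 2 X$)
$V = 20$ ($V = 5 \cdot 4 = 20$)
$Z{\left(n,R \right)} = -2 + 2 n + 20 R$ ($Z{\left(n,R \right)} = 20 R + \left(-2 + 2 n\right) = -2 + 2 n + 20 R$)
$Z{\left(-6,-6 \right)} 21 + q{\left(1,-5 \right)} = \left(-2 + 2 \left(-6\right) + 20 \left(-6\right)\right) 21 + 4 \cdot 1 = \left(-2 - 12 - 120\right) 21 + 4 = \left(-134\right) 21 + 4 = -2814 + 4 = -2810$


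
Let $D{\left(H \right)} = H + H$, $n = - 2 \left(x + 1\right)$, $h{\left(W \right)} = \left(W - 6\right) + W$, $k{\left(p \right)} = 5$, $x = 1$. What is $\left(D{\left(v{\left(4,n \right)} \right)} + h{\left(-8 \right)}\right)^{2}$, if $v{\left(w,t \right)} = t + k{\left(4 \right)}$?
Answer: $400$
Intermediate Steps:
$h{\left(W \right)} = -6 + 2 W$ ($h{\left(W \right)} = \left(W - 6\right) + W = \left(-6 + W\right) + W = -6 + 2 W$)
$n = -4$ ($n = - 2 \left(1 + 1\right) = \left(-2\right) 2 = -4$)
$v{\left(w,t \right)} = 5 + t$ ($v{\left(w,t \right)} = t + 5 = 5 + t$)
$D{\left(H \right)} = 2 H$
$\left(D{\left(v{\left(4,n \right)} \right)} + h{\left(-8 \right)}\right)^{2} = \left(2 \left(5 - 4\right) + \left(-6 + 2 \left(-8\right)\right)\right)^{2} = \left(2 \cdot 1 - 22\right)^{2} = \left(2 - 22\right)^{2} = \left(-20\right)^{2} = 400$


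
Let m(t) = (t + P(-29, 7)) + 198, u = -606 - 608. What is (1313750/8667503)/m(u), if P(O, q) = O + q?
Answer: -656875/4498434057 ≈ -0.00014602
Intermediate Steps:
u = -1214
m(t) = 176 + t (m(t) = (t + (-29 + 7)) + 198 = (t - 22) + 198 = (-22 + t) + 198 = 176 + t)
(1313750/8667503)/m(u) = (1313750/8667503)/(176 - 1214) = (1313750*(1/8667503))/(-1038) = (1313750/8667503)*(-1/1038) = -656875/4498434057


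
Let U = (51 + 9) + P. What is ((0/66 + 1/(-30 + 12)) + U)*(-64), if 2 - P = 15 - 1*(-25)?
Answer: -12640/9 ≈ -1404.4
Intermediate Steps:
P = -38 (P = 2 - (15 - 1*(-25)) = 2 - (15 + 25) = 2 - 1*40 = 2 - 40 = -38)
U = 22 (U = (51 + 9) - 38 = 60 - 38 = 22)
((0/66 + 1/(-30 + 12)) + U)*(-64) = ((0/66 + 1/(-30 + 12)) + 22)*(-64) = ((0*(1/66) + 1/(-18)) + 22)*(-64) = ((0 + 1*(-1/18)) + 22)*(-64) = ((0 - 1/18) + 22)*(-64) = (-1/18 + 22)*(-64) = (395/18)*(-64) = -12640/9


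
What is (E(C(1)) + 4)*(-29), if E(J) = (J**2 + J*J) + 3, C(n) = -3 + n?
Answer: -435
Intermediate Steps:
E(J) = 3 + 2*J**2 (E(J) = (J**2 + J**2) + 3 = 2*J**2 + 3 = 3 + 2*J**2)
(E(C(1)) + 4)*(-29) = ((3 + 2*(-3 + 1)**2) + 4)*(-29) = ((3 + 2*(-2)**2) + 4)*(-29) = ((3 + 2*4) + 4)*(-29) = ((3 + 8) + 4)*(-29) = (11 + 4)*(-29) = 15*(-29) = -435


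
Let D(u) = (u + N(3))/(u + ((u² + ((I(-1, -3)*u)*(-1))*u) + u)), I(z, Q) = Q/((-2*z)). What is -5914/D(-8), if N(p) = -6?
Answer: 425808/7 ≈ 60830.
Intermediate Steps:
I(z, Q) = -Q/(2*z) (I(z, Q) = Q*(-1/(2*z)) = -Q/(2*z))
D(u) = (-6 + u)/(2*u + 5*u²/2) (D(u) = (u - 6)/(u + ((u² + (((-½*(-3)/(-1))*u)*(-1))*u) + u)) = (-6 + u)/(u + ((u² + (((-½*(-3)*(-1))*u)*(-1))*u) + u)) = (-6 + u)/(u + ((u² + (-3*u/2*(-1))*u) + u)) = (-6 + u)/(u + ((u² + (3*u/2)*u) + u)) = (-6 + u)/(u + ((u² + 3*u²/2) + u)) = (-6 + u)/(u + (5*u²/2 + u)) = (-6 + u)/(u + (u + 5*u²/2)) = (-6 + u)/(2*u + 5*u²/2))
-5914/D(-8) = -5914*(-4*(4 + 5*(-8))/(-6 - 8)) = -5914/(2*(-⅛)*(-14)/(4 - 40)) = -5914/(2*(-⅛)*(-14)/(-36)) = -5914/(2*(-⅛)*(-1/36)*(-14)) = -5914/(-7/72) = -5914*(-72/7) = 425808/7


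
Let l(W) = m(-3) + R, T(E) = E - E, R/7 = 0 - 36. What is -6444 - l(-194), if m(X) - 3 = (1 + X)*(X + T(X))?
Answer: -6201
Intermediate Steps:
R = -252 (R = 7*(0 - 36) = 7*(-36) = -252)
T(E) = 0
m(X) = 3 + X*(1 + X) (m(X) = 3 + (1 + X)*(X + 0) = 3 + (1 + X)*X = 3 + X*(1 + X))
l(W) = -243 (l(W) = (3 - 3 + (-3)²) - 252 = (3 - 3 + 9) - 252 = 9 - 252 = -243)
-6444 - l(-194) = -6444 - 1*(-243) = -6444 + 243 = -6201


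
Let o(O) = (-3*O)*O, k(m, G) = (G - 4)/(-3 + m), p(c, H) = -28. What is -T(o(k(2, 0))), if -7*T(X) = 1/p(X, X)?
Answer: -1/196 ≈ -0.0051020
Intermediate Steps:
k(m, G) = (-4 + G)/(-3 + m)
o(O) = -3*O²
T(X) = 1/196 (T(X) = -⅐/(-28) = -⅐*(-1/28) = 1/196)
-T(o(k(2, 0))) = -1*1/196 = -1/196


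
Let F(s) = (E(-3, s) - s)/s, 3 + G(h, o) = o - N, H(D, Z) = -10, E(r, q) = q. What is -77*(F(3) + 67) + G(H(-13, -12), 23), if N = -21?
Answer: -5118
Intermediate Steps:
G(h, o) = 18 + o (G(h, o) = -3 + (o - 1*(-21)) = -3 + (o + 21) = -3 + (21 + o) = 18 + o)
F(s) = 0 (F(s) = (s - s)/s = 0/s = 0)
-77*(F(3) + 67) + G(H(-13, -12), 23) = -77*(0 + 67) + (18 + 23) = -77*67 + 41 = -5159 + 41 = -5118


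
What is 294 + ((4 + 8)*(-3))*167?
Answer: -5718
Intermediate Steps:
294 + ((4 + 8)*(-3))*167 = 294 + (12*(-3))*167 = 294 - 36*167 = 294 - 6012 = -5718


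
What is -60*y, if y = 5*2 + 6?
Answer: -960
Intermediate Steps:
y = 16 (y = 10 + 6 = 16)
-60*y = -60*16 = -960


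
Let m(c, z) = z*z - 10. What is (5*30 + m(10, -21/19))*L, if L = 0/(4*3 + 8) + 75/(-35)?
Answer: -109245/361 ≈ -302.62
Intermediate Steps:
m(c, z) = -10 + z² (m(c, z) = z² - 10 = -10 + z²)
L = -15/7 (L = 0/(12 + 8) + 75*(-1/35) = 0/20 - 15/7 = 0*(1/20) - 15/7 = 0 - 15/7 = -15/7 ≈ -2.1429)
(5*30 + m(10, -21/19))*L = (5*30 + (-10 + (-21/19)²))*(-15/7) = (150 + (-10 + (-21*1/19)²))*(-15/7) = (150 + (-10 + (-21/19)²))*(-15/7) = (150 + (-10 + 441/361))*(-15/7) = (150 - 3169/361)*(-15/7) = (50981/361)*(-15/7) = -109245/361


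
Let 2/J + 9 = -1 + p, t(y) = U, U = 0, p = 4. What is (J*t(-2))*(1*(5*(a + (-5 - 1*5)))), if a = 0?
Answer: 0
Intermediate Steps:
t(y) = 0
J = -⅓ (J = 2/(-9 + (-1 + 4)) = 2/(-9 + 3) = 2/(-6) = 2*(-⅙) = -⅓ ≈ -0.33333)
(J*t(-2))*(1*(5*(a + (-5 - 1*5)))) = (-⅓*0)*(1*(5*(0 + (-5 - 1*5)))) = 0*(1*(5*(0 + (-5 - 5)))) = 0*(1*(5*(0 - 10))) = 0*(1*(5*(-10))) = 0*(1*(-50)) = 0*(-50) = 0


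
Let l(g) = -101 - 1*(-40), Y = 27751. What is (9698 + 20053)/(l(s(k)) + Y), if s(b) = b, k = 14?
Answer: 9917/9230 ≈ 1.0744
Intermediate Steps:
l(g) = -61 (l(g) = -101 + 40 = -61)
(9698 + 20053)/(l(s(k)) + Y) = (9698 + 20053)/(-61 + 27751) = 29751/27690 = 29751*(1/27690) = 9917/9230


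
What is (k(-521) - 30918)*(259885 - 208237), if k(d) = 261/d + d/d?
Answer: -831946913664/521 ≈ -1.5968e+9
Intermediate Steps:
k(d) = 1 + 261/d (k(d) = 261/d + 1 = 1 + 261/d)
(k(-521) - 30918)*(259885 - 208237) = ((261 - 521)/(-521) - 30918)*(259885 - 208237) = (-1/521*(-260) - 30918)*51648 = (260/521 - 30918)*51648 = -16108018/521*51648 = -831946913664/521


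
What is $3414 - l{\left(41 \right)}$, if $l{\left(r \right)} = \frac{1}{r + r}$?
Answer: $\frac{279947}{82} \approx 3414.0$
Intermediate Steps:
$l{\left(r \right)} = \frac{1}{2 r}$
$3414 - l{\left(41 \right)} = 3414 - \frac{1}{2 \cdot 41} = 3414 - \frac{1}{2} \cdot \frac{1}{41} = 3414 - \frac{1}{82} = \frac{279947}{82}$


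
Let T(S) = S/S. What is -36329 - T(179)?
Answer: -36330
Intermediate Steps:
T(S) = 1
-36329 - T(179) = -36329 - 1*1 = -36329 - 1 = -36330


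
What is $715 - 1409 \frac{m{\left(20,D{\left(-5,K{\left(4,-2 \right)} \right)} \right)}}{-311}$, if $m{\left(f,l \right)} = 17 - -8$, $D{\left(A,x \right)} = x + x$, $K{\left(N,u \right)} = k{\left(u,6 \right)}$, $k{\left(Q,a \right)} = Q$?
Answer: $\frac{257590}{311} \approx 828.26$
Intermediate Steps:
$K{\left(N,u \right)} = u$
$D{\left(A,x \right)} = 2 x$
$m{\left(f,l \right)} = 25$ ($m{\left(f,l \right)} = 17 + 8 = 25$)
$715 - 1409 \frac{m{\left(20,D{\left(-5,K{\left(4,-2 \right)} \right)} \right)}}{-311} = 715 - 1409 \frac{25}{-311} = 715 - 1409 \cdot 25 \left(- \frac{1}{311}\right) = 715 - - \frac{35225}{311} = 715 + \frac{35225}{311} = \frac{257590}{311}$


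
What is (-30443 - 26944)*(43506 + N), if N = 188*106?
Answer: -3640286958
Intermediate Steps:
N = 19928
(-30443 - 26944)*(43506 + N) = (-30443 - 26944)*(43506 + 19928) = -57387*63434 = -3640286958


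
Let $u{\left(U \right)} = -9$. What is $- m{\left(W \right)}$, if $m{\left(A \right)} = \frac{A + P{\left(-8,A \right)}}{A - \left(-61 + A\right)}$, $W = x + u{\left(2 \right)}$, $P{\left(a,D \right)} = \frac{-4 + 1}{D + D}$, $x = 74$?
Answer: $- \frac{8447}{7930} \approx -1.0652$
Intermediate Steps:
$P{\left(a,D \right)} = - \frac{3}{2 D}$
$W = 65$ ($W = 74 - 9 = 65$)
$m{\left(A \right)} = - \frac{3}{122 A} + \frac{A}{61}$ ($m{\left(A \right)} = \frac{A - \frac{3}{2 A}}{A - \left(-61 + A\right)} = \frac{A - \frac{3}{2 A}}{61} = \left(A - \frac{3}{2 A}\right) \frac{1}{61} = - \frac{3}{122 A} + \frac{A}{61}$)
$- m{\left(W \right)} = - (- \frac{3}{122 \cdot 65} + \frac{1}{61} \cdot 65) = - (\left(- \frac{3}{122}\right) \frac{1}{65} + \frac{65}{61}) = - (- \frac{3}{7930} + \frac{65}{61}) = \left(-1\right) \frac{8447}{7930} = - \frac{8447}{7930}$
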